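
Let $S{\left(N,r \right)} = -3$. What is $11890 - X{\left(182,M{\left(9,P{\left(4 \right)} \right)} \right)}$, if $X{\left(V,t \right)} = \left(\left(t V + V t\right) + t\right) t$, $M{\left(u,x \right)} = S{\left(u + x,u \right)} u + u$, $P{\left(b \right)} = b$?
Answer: $-106370$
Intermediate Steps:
$M{\left(u,x \right)} = - 2 u$ ($M{\left(u,x \right)} = - 3 u + u = - 2 u$)
$X{\left(V,t \right)} = t \left(t + 2 V t\right)$ ($X{\left(V,t \right)} = \left(\left(V t + V t\right) + t\right) t = \left(2 V t + t\right) t = \left(t + 2 V t\right) t = t \left(t + 2 V t\right)$)
$11890 - X{\left(182,M{\left(9,P{\left(4 \right)} \right)} \right)} = 11890 - \left(\left(-2\right) 9\right)^{2} \left(1 + 2 \cdot 182\right) = 11890 - \left(-18\right)^{2} \left(1 + 364\right) = 11890 - 324 \cdot 365 = 11890 - 118260 = -106370$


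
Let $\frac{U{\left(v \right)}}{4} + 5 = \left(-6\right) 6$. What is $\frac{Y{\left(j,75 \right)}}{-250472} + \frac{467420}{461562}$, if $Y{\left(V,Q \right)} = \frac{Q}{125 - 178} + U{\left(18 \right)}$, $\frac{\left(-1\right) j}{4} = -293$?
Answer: $\frac{3104527246387}{3063621467496} \approx 1.0134$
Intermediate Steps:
$j = 1172$ ($j = \left(-4\right) \left(-293\right) = 1172$)
$U{\left(v \right)} = -164$ ($U{\left(v \right)} = -20 + 4 \left(\left(-6\right) 6\right) = -20 + 4 \left(-36\right) = -20 - 144 = -164$)
$Y{\left(V,Q \right)} = -164 - \frac{Q}{53}$ ($Y{\left(V,Q \right)} = \frac{Q}{125 - 178} - 164 = \frac{Q}{-53} - 164 = - \frac{Q}{53} - 164 = -164 - \frac{Q}{53}$)
$\frac{Y{\left(j,75 \right)}}{-250472} + \frac{467420}{461562} = \frac{-164 - \frac{75}{53}}{-250472} + \frac{467420}{461562} = \left(-164 - \frac{75}{53}\right) \left(- \frac{1}{250472}\right) + 467420 \cdot \frac{1}{461562} = \left(- \frac{8767}{53}\right) \left(- \frac{1}{250472}\right) + \frac{233710}{230781} = \frac{8767}{13275016} + \frac{233710}{230781} = \frac{3104527246387}{3063621467496}$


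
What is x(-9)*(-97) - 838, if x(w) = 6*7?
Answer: -4912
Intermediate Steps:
x(w) = 42
x(-9)*(-97) - 838 = 42*(-97) - 838 = -4074 - 838 = -4912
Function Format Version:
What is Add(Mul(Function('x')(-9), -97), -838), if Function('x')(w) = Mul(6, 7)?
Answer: -4912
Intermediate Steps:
Function('x')(w) = 42
Add(Mul(Function('x')(-9), -97), -838) = Add(Mul(42, -97), -838) = Add(-4074, -838) = -4912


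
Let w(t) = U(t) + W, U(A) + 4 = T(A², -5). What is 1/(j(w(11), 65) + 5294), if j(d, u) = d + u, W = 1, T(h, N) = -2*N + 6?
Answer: 1/5372 ≈ 0.00018615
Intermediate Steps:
T(h, N) = 6 - 2*N
U(A) = 12 (U(A) = -4 + (6 - 2*(-5)) = -4 + (6 + 10) = -4 + 16 = 12)
w(t) = 13 (w(t) = 12 + 1 = 13)
1/(j(w(11), 65) + 5294) = 1/((13 + 65) + 5294) = 1/(78 + 5294) = 1/5372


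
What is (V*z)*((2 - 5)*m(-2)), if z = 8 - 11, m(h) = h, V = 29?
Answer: -522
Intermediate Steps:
z = -3
(V*z)*((2 - 5)*m(-2)) = (29*(-3))*((2 - 5)*(-2)) = -(-261)*(-2) = -87*6 = -522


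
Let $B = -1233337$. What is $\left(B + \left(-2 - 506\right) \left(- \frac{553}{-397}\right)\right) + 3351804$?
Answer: $\frac{840750475}{397} \approx 2.1178 \cdot 10^{6}$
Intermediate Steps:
$\left(B + \left(-2 - 506\right) \left(- \frac{553}{-397}\right)\right) + 3351804 = \left(-1233337 + \left(-2 - 506\right) \left(- \frac{553}{-397}\right)\right) + 3351804 = \left(-1233337 - 508 \left(\left(-553\right) \left(- \frac{1}{397}\right)\right)\right) + 3351804 = \left(-1233337 - \frac{280924}{397}\right) + 3351804 = - \frac{489915713}{397} + 3351804 = \frac{840750475}{397}$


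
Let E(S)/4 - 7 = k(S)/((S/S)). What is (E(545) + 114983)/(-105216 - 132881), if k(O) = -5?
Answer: -114991/238097 ≈ -0.48296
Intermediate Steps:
E(S) = 8 (E(S) = 28 + 4*(-5/(S/S)) = 28 + 4*(-5/1) = 28 + 4*(-5*1) = 28 + 4*(-5) = 28 - 20 = 8)
(E(545) + 114983)/(-105216 - 132881) = (8 + 114983)/(-105216 - 132881) = 114991/(-238097) = 114991*(-1/238097) = -114991/238097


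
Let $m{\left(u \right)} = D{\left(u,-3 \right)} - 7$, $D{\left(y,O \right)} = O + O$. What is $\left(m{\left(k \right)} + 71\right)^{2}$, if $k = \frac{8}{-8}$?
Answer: $3364$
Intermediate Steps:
$k = -1$ ($k = 8 \left(- \frac{1}{8}\right) = -1$)
$D{\left(y,O \right)} = 2 O$
$m{\left(u \right)} = -13$ ($m{\left(u \right)} = 2 \left(-3\right) - 7 = -6 - 7 = -13$)
$\left(m{\left(k \right)} + 71\right)^{2} = \left(-13 + 71\right)^{2} = 58^{2} = 3364$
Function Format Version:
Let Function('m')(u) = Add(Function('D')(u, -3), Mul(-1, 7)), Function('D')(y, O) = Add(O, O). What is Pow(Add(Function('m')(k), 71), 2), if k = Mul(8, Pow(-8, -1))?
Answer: 3364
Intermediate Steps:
k = -1 (k = Mul(8, Rational(-1, 8)) = -1)
Function('D')(y, O) = Mul(2, O)
Function('m')(u) = -13 (Function('m')(u) = Add(Mul(2, -3), Mul(-1, 7)) = Add(-6, -7) = -13)
Pow(Add(Function('m')(k), 71), 2) = Pow(Add(-13, 71), 2) = Pow(58, 2) = 3364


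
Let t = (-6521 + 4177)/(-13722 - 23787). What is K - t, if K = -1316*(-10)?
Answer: 493616096/37509 ≈ 13160.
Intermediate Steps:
t = 2344/37509 (t = -2344/(-37509) = -2344*(-1/37509) = 2344/37509 ≈ 0.062492)
K = 13160
K - t = 13160 - 1*2344/37509 = 13160 - 2344/37509 = 493616096/37509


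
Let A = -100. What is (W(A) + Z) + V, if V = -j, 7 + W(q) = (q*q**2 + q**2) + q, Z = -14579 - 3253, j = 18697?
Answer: -1026636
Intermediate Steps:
Z = -17832
W(q) = -7 + q + q**2 + q**3 (W(q) = -7 + ((q*q**2 + q**2) + q) = -7 + ((q**3 + q**2) + q) = -7 + ((q**2 + q**3) + q) = -7 + (q + q**2 + q**3) = -7 + q + q**2 + q**3)
V = -18697 (V = -1*18697 = -18697)
(W(A) + Z) + V = ((-7 - 100 + (-100)**2 + (-100)**3) - 17832) - 18697 = ((-7 - 100 + 10000 - 1000000) - 17832) - 18697 = (-990107 - 17832) - 18697 = -1007939 - 18697 = -1026636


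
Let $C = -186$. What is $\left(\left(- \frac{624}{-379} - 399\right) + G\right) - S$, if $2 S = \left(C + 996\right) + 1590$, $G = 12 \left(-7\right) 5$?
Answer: $- \frac{764577}{379} \approx -2017.4$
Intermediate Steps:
$G = -420$ ($G = \left(-84\right) 5 = -420$)
$S = 1200$ ($S = \frac{\left(-186 + 996\right) + 1590}{2} = \frac{810 + 1590}{2} = \frac{1}{2} \cdot 2400 = 1200$)
$\left(\left(- \frac{624}{-379} - 399\right) + G\right) - S = \left(\left(- \frac{624}{-379} - 399\right) - 420\right) - 1200 = \left(\left(\left(-624\right) \left(- \frac{1}{379}\right) - 399\right) - 420\right) - 1200 = \left(\left(\frac{624}{379} - 399\right) - 420\right) - 1200 = \left(- \frac{150597}{379} - 420\right) - 1200 = - \frac{309777}{379} - 1200 = - \frac{764577}{379}$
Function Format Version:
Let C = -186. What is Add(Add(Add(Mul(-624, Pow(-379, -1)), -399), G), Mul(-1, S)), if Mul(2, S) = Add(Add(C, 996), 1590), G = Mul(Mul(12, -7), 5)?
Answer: Rational(-764577, 379) ≈ -2017.4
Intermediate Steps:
G = -420 (G = Mul(-84, 5) = -420)
S = 1200 (S = Mul(Rational(1, 2), Add(Add(-186, 996), 1590)) = Mul(Rational(1, 2), Add(810, 1590)) = Mul(Rational(1, 2), 2400) = 1200)
Add(Add(Add(Mul(-624, Pow(-379, -1)), -399), G), Mul(-1, S)) = Add(Add(Add(Mul(-624, Pow(-379, -1)), -399), -420), Mul(-1, 1200)) = Add(Add(Add(Mul(-624, Rational(-1, 379)), -399), -420), -1200) = Add(Add(Add(Rational(624, 379), -399), -420), -1200) = Add(Add(Rational(-150597, 379), -420), -1200) = Add(Rational(-309777, 379), -1200) = Rational(-764577, 379)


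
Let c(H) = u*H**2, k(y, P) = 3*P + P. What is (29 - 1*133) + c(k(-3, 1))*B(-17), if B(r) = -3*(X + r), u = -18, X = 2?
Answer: -13064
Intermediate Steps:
k(y, P) = 4*P
B(r) = -6 - 3*r (B(r) = -3*(2 + r) = -6 - 3*r)
c(H) = -18*H**2
(29 - 1*133) + c(k(-3, 1))*B(-17) = (29 - 1*133) + (-18*(4*1)**2)*(-6 - 3*(-17)) = (29 - 133) + (-18*4**2)*(-6 + 51) = -104 - 18*16*45 = -104 - 288*45 = -104 - 12960 = -13064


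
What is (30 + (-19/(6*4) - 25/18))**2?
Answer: 4012009/5184 ≈ 773.92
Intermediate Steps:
(30 + (-19/(6*4) - 25/18))**2 = (30 + (-19/24 - 25*1/18))**2 = (30 + (-19*1/24 - 25/18))**2 = (30 + (-19/24 - 25/18))**2 = (30 - 157/72)**2 = (2003/72)**2 = 4012009/5184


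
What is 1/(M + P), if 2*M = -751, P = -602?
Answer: -2/1955 ≈ -0.0010230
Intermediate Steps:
M = -751/2 (M = (1/2)*(-751) = -751/2 ≈ -375.50)
1/(M + P) = 1/(-751/2 - 602) = 1/(-1955/2) = -2/1955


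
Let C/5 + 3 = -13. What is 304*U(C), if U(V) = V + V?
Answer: -48640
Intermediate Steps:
C = -80 (C = -15 + 5*(-13) = -15 - 65 = -80)
U(V) = 2*V
304*U(C) = 304*(2*(-80)) = 304*(-160) = -48640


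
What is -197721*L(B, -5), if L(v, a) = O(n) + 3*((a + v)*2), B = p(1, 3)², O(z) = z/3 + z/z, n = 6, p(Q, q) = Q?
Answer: 4152141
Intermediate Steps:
O(z) = 1 + z/3 (O(z) = z*(⅓) + 1 = z/3 + 1 = 1 + z/3)
B = 1 (B = 1² = 1)
L(v, a) = 3 + 6*a + 6*v (L(v, a) = (1 + (⅓)*6) + 3*((a + v)*2) = (1 + 2) + 3*(2*a + 2*v) = 3 + (6*a + 6*v) = 3 + 6*a + 6*v)
-197721*L(B, -5) = -197721*(3 + 6*(-5) + 6*1) = -197721*(3 - 30 + 6) = -197721*(-21) = 4152141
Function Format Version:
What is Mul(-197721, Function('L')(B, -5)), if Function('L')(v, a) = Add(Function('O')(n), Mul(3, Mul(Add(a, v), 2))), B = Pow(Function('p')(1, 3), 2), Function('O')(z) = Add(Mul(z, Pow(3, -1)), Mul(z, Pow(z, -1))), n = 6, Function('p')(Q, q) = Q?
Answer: 4152141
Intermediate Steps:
Function('O')(z) = Add(1, Mul(Rational(1, 3), z)) (Function('O')(z) = Add(Mul(z, Rational(1, 3)), 1) = Add(Mul(Rational(1, 3), z), 1) = Add(1, Mul(Rational(1, 3), z)))
B = 1 (B = Pow(1, 2) = 1)
Function('L')(v, a) = Add(3, Mul(6, a), Mul(6, v)) (Function('L')(v, a) = Add(Add(1, Mul(Rational(1, 3), 6)), Mul(3, Mul(Add(a, v), 2))) = Add(Add(1, 2), Mul(3, Add(Mul(2, a), Mul(2, v)))) = Add(3, Add(Mul(6, a), Mul(6, v))) = Add(3, Mul(6, a), Mul(6, v)))
Mul(-197721, Function('L')(B, -5)) = Mul(-197721, Add(3, Mul(6, -5), Mul(6, 1))) = Mul(-197721, Add(3, -30, 6)) = Mul(-197721, -21) = 4152141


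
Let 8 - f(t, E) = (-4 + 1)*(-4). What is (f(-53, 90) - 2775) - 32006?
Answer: -34785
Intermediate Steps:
f(t, E) = -4 (f(t, E) = 8 - (-4 + 1)*(-4) = 8 - (-3)*(-4) = 8 - 1*12 = 8 - 12 = -4)
(f(-53, 90) - 2775) - 32006 = (-4 - 2775) - 32006 = -2779 - 32006 = -34785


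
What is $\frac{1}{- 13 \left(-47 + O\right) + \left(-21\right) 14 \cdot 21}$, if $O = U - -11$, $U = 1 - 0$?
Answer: $- \frac{1}{5719} \approx -0.00017486$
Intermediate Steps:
$U = 1$ ($U = 1 + 0 = 1$)
$O = 12$ ($O = 1 - -11 = 1 + 11 = 12$)
$\frac{1}{- 13 \left(-47 + O\right) + \left(-21\right) 14 \cdot 21} = \frac{1}{- 13 \left(-47 + 12\right) + \left(-21\right) 14 \cdot 21} = \frac{1}{\left(-13\right) \left(-35\right) - 6174} = \frac{1}{455 - 6174} = \frac{1}{-5719} = - \frac{1}{5719}$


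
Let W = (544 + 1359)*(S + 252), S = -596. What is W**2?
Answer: 428543055424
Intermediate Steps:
W = -654632 (W = (544 + 1359)*(-596 + 252) = 1903*(-344) = -654632)
W**2 = (-654632)**2 = 428543055424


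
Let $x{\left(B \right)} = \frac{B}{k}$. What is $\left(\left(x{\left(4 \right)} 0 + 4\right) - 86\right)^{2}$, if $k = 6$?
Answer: $6724$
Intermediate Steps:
$x{\left(B \right)} = \frac{B}{6}$
$\left(\left(x{\left(4 \right)} 0 + 4\right) - 86\right)^{2} = \left(\left(\frac{1}{6} \cdot 4 \cdot 0 + 4\right) - 86\right)^{2} = \left(\left(\frac{2}{3} \cdot 0 + 4\right) - 86\right)^{2} = \left(\left(0 + 4\right) - 86\right)^{2} = \left(4 - 86\right)^{2} = \left(-82\right)^{2} = 6724$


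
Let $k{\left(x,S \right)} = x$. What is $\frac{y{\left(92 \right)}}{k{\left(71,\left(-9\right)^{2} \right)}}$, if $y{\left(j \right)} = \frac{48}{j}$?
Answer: $\frac{12}{1633} \approx 0.0073484$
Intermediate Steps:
$\frac{y{\left(92 \right)}}{k{\left(71,\left(-9\right)^{2} \right)}} = \frac{48 \cdot \frac{1}{92}}{71} = 48 \cdot \frac{1}{92} \cdot \frac{1}{71} = \frac{12}{23} \cdot \frac{1}{71} = \frac{12}{1633}$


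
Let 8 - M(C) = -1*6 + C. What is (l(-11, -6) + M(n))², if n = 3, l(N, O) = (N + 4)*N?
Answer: 7744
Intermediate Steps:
l(N, O) = N*(4 + N) (l(N, O) = (4 + N)*N = N*(4 + N))
M(C) = 14 - C (M(C) = 8 - (-1*6 + C) = 8 - (-6 + C) = 8 + (6 - C) = 14 - C)
(l(-11, -6) + M(n))² = (-11*(4 - 11) + (14 - 1*3))² = (-11*(-7) + (14 - 3))² = (77 + 11)² = 88² = 7744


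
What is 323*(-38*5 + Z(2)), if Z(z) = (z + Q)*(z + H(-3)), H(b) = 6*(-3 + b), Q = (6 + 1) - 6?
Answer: -94316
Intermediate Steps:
Q = 1 (Q = 7 - 6 = 1)
H(b) = -18 + 6*b
Z(z) = (1 + z)*(-36 + z) (Z(z) = (z + 1)*(z + (-18 + 6*(-3))) = (1 + z)*(z + (-18 - 18)) = (1 + z)*(z - 36) = (1 + z)*(-36 + z))
323*(-38*5 + Z(2)) = 323*(-38*5 + (-36 + 2² - 35*2)) = 323*(-190 + (-36 + 4 - 70)) = 323*(-190 - 102) = 323*(-292) = -94316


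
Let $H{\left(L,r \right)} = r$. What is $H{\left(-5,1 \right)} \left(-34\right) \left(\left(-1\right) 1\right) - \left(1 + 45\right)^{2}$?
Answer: $-2082$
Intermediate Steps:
$H{\left(-5,1 \right)} \left(-34\right) \left(\left(-1\right) 1\right) - \left(1 + 45\right)^{2} = 1 \left(-34\right) \left(\left(-1\right) 1\right) - \left(1 + 45\right)^{2} = \left(-34\right) \left(-1\right) - 46^{2} = 34 - 2116 = -2082$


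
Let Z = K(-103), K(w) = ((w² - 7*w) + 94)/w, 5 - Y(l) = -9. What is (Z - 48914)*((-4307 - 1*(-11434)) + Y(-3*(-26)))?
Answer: -36058950806/103 ≈ -3.5009e+8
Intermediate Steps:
Y(l) = 14 (Y(l) = 5 - 1*(-9) = 5 + 9 = 14)
K(w) = (94 + w² - 7*w)/w
Z = -11424/103 (Z = -7 - 103 + 94/(-103) = -7 - 103 + 94*(-1/103) = -7 - 103 - 94/103 = -11424/103 ≈ -110.91)
(Z - 48914)*((-4307 - 1*(-11434)) + Y(-3*(-26))) = (-11424/103 - 48914)*((-4307 - 1*(-11434)) + 14) = -5049566*((-4307 + 11434) + 14)/103 = -5049566*(7127 + 14)/103 = -5049566/103*7141 = -36058950806/103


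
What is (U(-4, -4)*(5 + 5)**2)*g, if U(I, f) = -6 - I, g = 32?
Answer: -6400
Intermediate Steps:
(U(-4, -4)*(5 + 5)**2)*g = ((-6 - 1*(-4))*(5 + 5)**2)*32 = ((-6 + 4)*10**2)*32 = -2*100*32 = -200*32 = -6400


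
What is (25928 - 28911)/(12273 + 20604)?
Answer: -2983/32877 ≈ -0.090732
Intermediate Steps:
(25928 - 28911)/(12273 + 20604) = -2983/32877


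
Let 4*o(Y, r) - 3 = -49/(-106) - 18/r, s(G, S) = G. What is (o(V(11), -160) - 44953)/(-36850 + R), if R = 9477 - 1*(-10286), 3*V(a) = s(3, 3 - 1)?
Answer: 762387723/289795520 ≈ 2.6308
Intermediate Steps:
V(a) = 1 (V(a) = (⅓)*3 = 1)
o(Y, r) = 367/424 - 9/(2*r) (o(Y, r) = ¾ + (-49/(-106) - 18/r)/4 = ¾ + (-49*(-1/106) - 18/r)/4 = ¾ + (49/106 - 18/r)/4 = ¾ + (49/424 - 9/(2*r)) = 367/424 - 9/(2*r))
R = 19763 (R = 9477 + 10286 = 19763)
(o(V(11), -160) - 44953)/(-36850 + R) = ((1/424)*(-1908 + 367*(-160))/(-160) - 44953)/(-36850 + 19763) = ((1/424)*(-1/160)*(-1908 - 58720) - 44953)/(-17087) = ((1/424)*(-1/160)*(-60628) - 44953)*(-1/17087) = (15157/16960 - 44953)*(-1/17087) = -762387723/16960*(-1/17087) = 762387723/289795520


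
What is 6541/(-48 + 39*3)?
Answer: 6541/69 ≈ 94.797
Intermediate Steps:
6541/(-48 + 39*3) = 6541/(-48 + 117) = 6541/69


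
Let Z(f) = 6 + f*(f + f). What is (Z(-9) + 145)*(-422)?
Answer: -132086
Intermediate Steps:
Z(f) = 6 + 2*f² (Z(f) = 6 + f*(2*f) = 6 + 2*f²)
(Z(-9) + 145)*(-422) = ((6 + 2*(-9)²) + 145)*(-422) = ((6 + 2*81) + 145)*(-422) = ((6 + 162) + 145)*(-422) = (168 + 145)*(-422) = 313*(-422) = -132086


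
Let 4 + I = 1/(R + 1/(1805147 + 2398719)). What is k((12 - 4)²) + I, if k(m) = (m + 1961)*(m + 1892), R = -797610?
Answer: 13281064747443428198/3353045560259 ≈ 3.9609e+6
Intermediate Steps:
I = -13412186444902/3353045560259 (I = -4 + 1/(-797610 + 1/(1805147 + 2398719)) = -4 + 1/(-797610 + 1/4203866) = -4 + 1/(-3353045560259/4203866) = -4 - 4203866/3353045560259 = -13412186444902/3353045560259 ≈ -4.0000)
k(m) = (1892 + m)*(1961 + m) (k(m) = (1961 + m)*(1892 + m) = (1892 + m)*(1961 + m))
k((12 - 4)²) + I = (3710212 + ((12 - 4)²)² + 3853*(12 - 4)²) - 13412186444902/3353045560259 = (3710212 + (8²)² + 3853*8²) - 13412186444902/3353045560259 = (3710212 + 64² + 3853*64) - 13412186444902/3353045560259 = (3710212 + 4096 + 246592) - 13412186444902/3353045560259 = 3960900 - 13412186444902/3353045560259 = 13281064747443428198/3353045560259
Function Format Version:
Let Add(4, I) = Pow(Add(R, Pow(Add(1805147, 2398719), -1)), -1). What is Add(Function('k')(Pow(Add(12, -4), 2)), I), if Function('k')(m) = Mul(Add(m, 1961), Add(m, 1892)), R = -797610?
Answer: Rational(13281064747443428198, 3353045560259) ≈ 3.9609e+6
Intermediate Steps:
I = Rational(-13412186444902, 3353045560259) (I = Add(-4, Pow(Add(-797610, Pow(Add(1805147, 2398719), -1)), -1)) = Add(-4, Pow(Add(-797610, Pow(4203866, -1)), -1)) = Add(-4, Pow(Add(-797610, Rational(1, 4203866)), -1)) = Add(-4, Pow(Rational(-3353045560259, 4203866), -1)) = Add(-4, Rational(-4203866, 3353045560259)) = Rational(-13412186444902, 3353045560259) ≈ -4.0000)
Function('k')(m) = Mul(Add(1892, m), Add(1961, m)) (Function('k')(m) = Mul(Add(1961, m), Add(1892, m)) = Mul(Add(1892, m), Add(1961, m)))
Add(Function('k')(Pow(Add(12, -4), 2)), I) = Add(Add(3710212, Pow(Pow(Add(12, -4), 2), 2), Mul(3853, Pow(Add(12, -4), 2))), Rational(-13412186444902, 3353045560259)) = Add(Add(3710212, Pow(Pow(8, 2), 2), Mul(3853, Pow(8, 2))), Rational(-13412186444902, 3353045560259)) = Add(Add(3710212, Pow(64, 2), Mul(3853, 64)), Rational(-13412186444902, 3353045560259)) = Add(Add(3710212, 4096, 246592), Rational(-13412186444902, 3353045560259)) = Add(3960900, Rational(-13412186444902, 3353045560259)) = Rational(13281064747443428198, 3353045560259)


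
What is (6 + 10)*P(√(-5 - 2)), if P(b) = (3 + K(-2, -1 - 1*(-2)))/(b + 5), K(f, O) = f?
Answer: 5/2 - I*√7/2 ≈ 2.5 - 1.3229*I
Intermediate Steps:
P(b) = 1/(5 + b) (P(b) = (3 - 2)/(b + 5) = 1/(5 + b))
(6 + 10)*P(√(-5 - 2)) = (6 + 10)/(5 + √(-5 - 2)) = 16/(5 + √(-7)) = 16/(5 + I*√7)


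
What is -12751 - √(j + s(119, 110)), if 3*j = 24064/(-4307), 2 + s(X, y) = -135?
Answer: -12751 - I*√23183387961/12921 ≈ -12751.0 - 11.784*I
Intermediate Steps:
s(X, y) = -137 (s(X, y) = -2 - 135 = -137)
j = -24064/12921 (j = (24064/(-4307))/3 = (24064*(-1/4307))/3 = (⅓)*(-24064/4307) = -24064/12921 ≈ -1.8624)
-12751 - √(j + s(119, 110)) = -12751 - √(-24064/12921 - 137) = -12751 - √(-1794241/12921) = -12751 - I*√23183387961/12921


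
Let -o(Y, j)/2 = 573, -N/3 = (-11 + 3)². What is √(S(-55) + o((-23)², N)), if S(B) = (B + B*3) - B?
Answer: I*√1311 ≈ 36.208*I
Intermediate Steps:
N = -192 (N = -3*(-11 + 3)² = -3*(-8)² = -3*64 = -192)
o(Y, j) = -1146 (o(Y, j) = -2*573 = -1146)
S(B) = 3*B (S(B) = (B + 3*B) - B = 4*B - B = 3*B)
√(S(-55) + o((-23)², N)) = √(3*(-55) - 1146) = √(-165 - 1146) = √(-1311) = I*√1311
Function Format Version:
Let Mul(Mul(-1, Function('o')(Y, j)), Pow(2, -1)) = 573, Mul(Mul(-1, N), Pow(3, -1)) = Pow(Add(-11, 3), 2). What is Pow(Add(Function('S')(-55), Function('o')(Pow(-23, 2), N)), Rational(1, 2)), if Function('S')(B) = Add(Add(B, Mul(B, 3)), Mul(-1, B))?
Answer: Mul(I, Pow(1311, Rational(1, 2))) ≈ Mul(36.208, I)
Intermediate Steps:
N = -192 (N = Mul(-3, Pow(Add(-11, 3), 2)) = Mul(-3, Pow(-8, 2)) = Mul(-3, 64) = -192)
Function('o')(Y, j) = -1146 (Function('o')(Y, j) = Mul(-2, 573) = -1146)
Function('S')(B) = Mul(3, B) (Function('S')(B) = Add(Add(B, Mul(3, B)), Mul(-1, B)) = Add(Mul(4, B), Mul(-1, B)) = Mul(3, B))
Pow(Add(Function('S')(-55), Function('o')(Pow(-23, 2), N)), Rational(1, 2)) = Pow(Add(Mul(3, -55), -1146), Rational(1, 2)) = Pow(Add(-165, -1146), Rational(1, 2)) = Pow(-1311, Rational(1, 2)) = Mul(I, Pow(1311, Rational(1, 2)))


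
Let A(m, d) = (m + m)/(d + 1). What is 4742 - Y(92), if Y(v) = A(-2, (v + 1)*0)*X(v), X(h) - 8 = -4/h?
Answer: 109798/23 ≈ 4773.8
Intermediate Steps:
A(m, d) = 2*m/(1 + d) (A(m, d) = (2*m)/(1 + d) = 2*m/(1 + d))
X(h) = 8 - 4/h
Y(v) = -32 + 16/v (Y(v) = (2*(-2)/(1 + (v + 1)*0))*(8 - 4/v) = (2*(-2)/(1 + (1 + v)*0))*(8 - 4/v) = (2*(-2)/(1 + 0))*(8 - 4/v) = (2*(-2)/1)*(8 - 4/v) = (2*(-2)*1)*(8 - 4/v) = -4*(8 - 4/v) = -32 + 16/v)
4742 - Y(92) = 4742 - (-32 + 16/92) = 4742 - (-32 + 16*(1/92)) = 4742 - (-32 + 4/23) = 4742 - 1*(-732/23) = 4742 + 732/23 = 109798/23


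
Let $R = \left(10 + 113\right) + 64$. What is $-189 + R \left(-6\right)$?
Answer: $-1311$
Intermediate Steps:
$R = 187$ ($R = 123 + 64 = 187$)
$-189 + R \left(-6\right) = -189 + 187 \left(-6\right) = -189 - 1122 = -1311$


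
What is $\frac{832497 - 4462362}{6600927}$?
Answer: $- \frac{1209955}{2200309} \approx -0.5499$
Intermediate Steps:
$\frac{832497 - 4462362}{6600927} = \left(832497 - 4462362\right) \frac{1}{6600927} = \left(-3629865\right) \frac{1}{6600927} = - \frac{1209955}{2200309}$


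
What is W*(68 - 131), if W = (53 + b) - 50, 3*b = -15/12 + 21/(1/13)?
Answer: -23583/4 ≈ -5895.8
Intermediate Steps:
b = 1087/12 (b = (-15/12 + 21/(1/13))/3 = (-15*1/12 + 21/(1/13))/3 = (-5/4 + 21*13)/3 = (-5/4 + 273)/3 = (⅓)*(1087/4) = 1087/12 ≈ 90.583)
W = 1123/12 (W = (53 + 1087/12) - 50 = 1723/12 - 50 = 1123/12 ≈ 93.583)
W*(68 - 131) = 1123*(68 - 131)/12 = (1123/12)*(-63) = -23583/4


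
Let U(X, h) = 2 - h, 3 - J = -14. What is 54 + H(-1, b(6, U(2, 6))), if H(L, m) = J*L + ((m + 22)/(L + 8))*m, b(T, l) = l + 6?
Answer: 307/7 ≈ 43.857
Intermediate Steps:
J = 17 (J = 3 - 1*(-14) = 3 + 14 = 17)
b(T, l) = 6 + l
H(L, m) = 17*L + m*(22 + m)/(8 + L) (H(L, m) = 17*L + ((m + 22)/(L + 8))*m = 17*L + ((22 + m)/(8 + L))*m = 17*L + m*(22 + m)/(8 + L))
54 + H(-1, b(6, U(2, 6))) = 54 + ((6 + (2 - 1*6))² + 17*(-1)² + 22*(6 + (2 - 1*6)) + 136*(-1))/(8 - 1) = 54 + ((6 + (2 - 6))² + 17*1 + 22*(6 + (2 - 6)) - 136)/7 = 54 + ((6 - 4)² + 17 + 22*(6 - 4) - 136)/7 = 54 + (2² + 17 + 22*2 - 136)/7 = 54 + (4 + 17 + 44 - 136)/7 = 54 + (⅐)*(-71) = 54 - 71/7 = 307/7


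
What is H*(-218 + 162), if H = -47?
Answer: 2632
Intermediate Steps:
H*(-218 + 162) = -47*(-218 + 162) = -47*(-56) = 2632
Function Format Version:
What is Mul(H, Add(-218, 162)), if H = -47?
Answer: 2632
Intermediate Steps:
Mul(H, Add(-218, 162)) = Mul(-47, Add(-218, 162)) = Mul(-47, -56) = 2632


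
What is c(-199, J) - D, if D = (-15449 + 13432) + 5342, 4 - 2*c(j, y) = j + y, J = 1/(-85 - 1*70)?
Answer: -499642/155 ≈ -3223.5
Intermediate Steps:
J = -1/155 (J = 1/(-85 - 70) = 1/(-155) = -1/155 ≈ -0.0064516)
c(j, y) = 2 - j/2 - y/2 (c(j, y) = 2 - (j + y)/2 = 2 + (-j/2 - y/2) = 2 - j/2 - y/2)
D = 3325 (D = -2017 + 5342 = 3325)
c(-199, J) - D = (2 - 1/2*(-199) - 1/2*(-1/155)) - 1*3325 = (2 + 199/2 + 1/310) - 3325 = 15733/155 - 3325 = -499642/155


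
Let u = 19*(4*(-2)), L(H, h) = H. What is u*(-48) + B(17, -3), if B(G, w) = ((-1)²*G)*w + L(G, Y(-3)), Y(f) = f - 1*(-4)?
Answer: 7262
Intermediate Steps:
Y(f) = 4 + f (Y(f) = f + 4 = 4 + f)
B(G, w) = G + G*w (B(G, w) = ((-1)²*G)*w + G = (1*G)*w + G = G*w + G = G + G*w)
u = -152 (u = 19*(-8) = -152)
u*(-48) + B(17, -3) = -152*(-48) + 17*(1 - 3) = 7296 + 17*(-2) = 7296 - 34 = 7262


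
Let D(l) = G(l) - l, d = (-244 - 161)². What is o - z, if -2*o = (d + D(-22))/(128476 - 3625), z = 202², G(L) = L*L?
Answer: -10189004939/249702 ≈ -40805.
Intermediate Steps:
G(L) = L²
d = 164025 (d = (-405)² = 164025)
D(l) = l² - l
z = 40804
o = -164531/249702 (o = -(164025 - 22*(-1 - 22))/(2*(128476 - 3625)) = -(164025 - 22*(-23))/(2*124851) = -(164025 + 506)/(2*124851) = -164531/(2*124851) = -½*164531/124851 = -164531/249702 ≈ -0.65891)
o - z = -164531/249702 - 1*40804 = -164531/249702 - 40804 = -10189004939/249702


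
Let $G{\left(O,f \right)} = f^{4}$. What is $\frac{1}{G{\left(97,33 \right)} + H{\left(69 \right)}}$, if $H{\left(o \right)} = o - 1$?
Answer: $\frac{1}{1185989} \approx 8.4318 \cdot 10^{-7}$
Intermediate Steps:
$H{\left(o \right)} = -1 + o$
$\frac{1}{G{\left(97,33 \right)} + H{\left(69 \right)}} = \frac{1}{33^{4} + \left(-1 + 69\right)} = \frac{1}{1185921 + 68} = \frac{1}{1185989}$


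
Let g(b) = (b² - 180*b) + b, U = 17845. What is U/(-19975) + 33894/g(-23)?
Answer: 59412478/9280385 ≈ 6.4019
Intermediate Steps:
g(b) = b² - 179*b
U/(-19975) + 33894/g(-23) = 17845/(-19975) + 33894/((-23*(-179 - 23))) = 17845*(-1/19975) + 33894/((-23*(-202))) = -3569/3995 + 33894/4646 = -3569/3995 + 33894*(1/4646) = -3569/3995 + 16947/2323 = 59412478/9280385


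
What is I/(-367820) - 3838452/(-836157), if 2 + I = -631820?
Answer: 323360300449/51259211290 ≈ 6.3083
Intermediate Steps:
I = -631822 (I = -2 - 631820 = -631822)
I/(-367820) - 3838452/(-836157) = -631822/(-367820) - 3838452/(-836157) = -631822*(-1/367820) - 3838452*(-1/836157) = 315911/183910 + 1279484/278719 = 323360300449/51259211290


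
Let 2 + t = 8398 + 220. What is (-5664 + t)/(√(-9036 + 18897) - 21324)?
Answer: -20982816/151567705 - 984*√9861/151567705 ≈ -0.13908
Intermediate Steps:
t = 8616 (t = -2 + (8398 + 220) = -2 + 8618 = 8616)
(-5664 + t)/(√(-9036 + 18897) - 21324) = (-5664 + 8616)/(√(-9036 + 18897) - 21324) = 2952/(√9861 - 21324) = 2952/(-21324 + √9861)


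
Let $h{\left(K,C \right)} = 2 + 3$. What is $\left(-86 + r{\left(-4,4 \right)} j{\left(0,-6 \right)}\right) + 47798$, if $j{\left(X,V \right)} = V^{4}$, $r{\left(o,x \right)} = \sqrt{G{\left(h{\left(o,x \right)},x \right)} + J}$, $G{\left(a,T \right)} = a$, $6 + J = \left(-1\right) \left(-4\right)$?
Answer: $47712 + 1296 \sqrt{3} \approx 49957.0$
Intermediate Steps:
$h{\left(K,C \right)} = 5$
$J = -2$ ($J = -6 - -4 = -6 + 4 = -2$)
$r{\left(o,x \right)} = \sqrt{3}$ ($r{\left(o,x \right)} = \sqrt{5 - 2} = \sqrt{3}$)
$\left(-86 + r{\left(-4,4 \right)} j{\left(0,-6 \right)}\right) + 47798 = \left(-86 + \sqrt{3} \left(-6\right)^{4}\right) + 47798 = \left(-86 + \sqrt{3} \cdot 1296\right) + 47798 = \left(-86 + 1296 \sqrt{3}\right) + 47798 = 47712 + 1296 \sqrt{3}$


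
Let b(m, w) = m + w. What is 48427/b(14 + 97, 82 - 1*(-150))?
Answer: 48427/343 ≈ 141.19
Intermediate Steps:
48427/b(14 + 97, 82 - 1*(-150)) = 48427/((14 + 97) + (82 - 1*(-150))) = 48427/(111 + (82 + 150)) = 48427/(111 + 232) = 48427/343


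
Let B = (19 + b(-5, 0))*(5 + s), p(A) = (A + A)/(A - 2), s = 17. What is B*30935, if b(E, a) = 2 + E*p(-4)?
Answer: 29264510/3 ≈ 9.7548e+6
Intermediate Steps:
p(A) = 2*A/(-2 + A) (p(A) = (2*A)/(-2 + A) = 2*A/(-2 + A))
b(E, a) = 2 + 4*E/3 (b(E, a) = 2 + E*(2*(-4)/(-2 - 4)) = 2 + E*(2*(-4)/(-6)) = 2 + E*(2*(-4)*(-⅙)) = 2 + E*(4/3) = 2 + 4*E/3)
B = 946/3 (B = (19 + (2 + (4/3)*(-5)))*(5 + 17) = (19 + (2 - 20/3))*22 = (19 - 14/3)*22 = (43/3)*22 = 946/3 ≈ 315.33)
B*30935 = (946/3)*30935 = 29264510/3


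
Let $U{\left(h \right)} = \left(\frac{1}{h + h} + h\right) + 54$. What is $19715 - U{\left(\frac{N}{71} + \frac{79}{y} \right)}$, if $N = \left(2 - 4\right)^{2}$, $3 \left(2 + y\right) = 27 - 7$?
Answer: $\frac{329659513315}{16781702} \approx 19644.0$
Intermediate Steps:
$y = \frac{14}{3}$ ($y = -2 + \frac{27 - 7}{3} = -2 + \frac{1}{3} \cdot 20 = -2 + \frac{20}{3} = \frac{14}{3} \approx 4.6667$)
$N = 4$ ($N = \left(-2\right)^{2} = 4$)
$U{\left(h \right)} = 54 + h + \frac{1}{2 h}$ ($U{\left(h \right)} = \left(\frac{1}{2 h} + h\right) + 54 = \left(h + \frac{1}{2 h}\right) + 54 = 54 + h + \frac{1}{2 h}$)
$19715 - U{\left(\frac{N}{71} + \frac{79}{y} \right)} = 19715 - \left(54 + \left(\frac{4}{71} + \frac{79}{\frac{14}{3}}\right) + \frac{1}{2 \left(\frac{4}{71} + \frac{79}{\frac{14}{3}}\right)}\right) = 19715 - \left(54 + \left(4 \cdot \frac{1}{71} + 79 \cdot \frac{3}{14}\right) + \frac{1}{2 \left(4 \cdot \frac{1}{71} + 79 \cdot \frac{3}{14}\right)}\right) = 19715 - \left(54 + \left(\frac{4}{71} + \frac{237}{14}\right) + \frac{1}{2 \left(\frac{4}{71} + \frac{237}{14}\right)}\right) = 19715 - \left(54 + \frac{16883}{994} + \frac{1}{2 \cdot \frac{16883}{994}}\right) = 19715 - \left(54 + \frac{16883}{994} + \frac{1}{2} \cdot \frac{994}{16883}\right) = 19715 - \left(54 + \frac{16883}{994} + \frac{497}{16883}\right) = 19715 - \frac{1191741615}{16781702} = \frac{329659513315}{16781702}$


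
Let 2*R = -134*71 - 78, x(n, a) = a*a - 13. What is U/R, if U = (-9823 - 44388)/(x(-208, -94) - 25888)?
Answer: -54211/81843740 ≈ -0.00066237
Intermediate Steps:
x(n, a) = -13 + a² (x(n, a) = a² - 13 = -13 + a²)
U = 54211/17065 (U = (-9823 - 44388)/((-13 + (-94)²) - 25888) = -54211/((-13 + 8836) - 25888) = -54211/(8823 - 25888) = -54211/(-17065) = -54211*(-1/17065) = 54211/17065 ≈ 3.1767)
R = -4796 (R = (-134*71 - 78)/2 = (-9514 - 78)/2 = (½)*(-9592) = -4796)
U/R = (54211/17065)/(-4796) = (54211/17065)*(-1/4796) = -54211/81843740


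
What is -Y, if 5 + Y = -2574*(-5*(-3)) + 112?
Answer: 38503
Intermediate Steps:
Y = -38503 (Y = -5 + (-2574*(-5*(-3)) + 112) = -5 + (-2574*15 + 112) = -5 + (-143*270 + 112) = -5 + (-38610 + 112) = -5 - 38498 = -38503)
-Y = -1*(-38503) = 38503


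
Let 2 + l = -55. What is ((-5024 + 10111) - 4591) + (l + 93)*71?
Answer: 3052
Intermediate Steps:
l = -57 (l = -2 - 55 = -57)
((-5024 + 10111) - 4591) + (l + 93)*71 = ((-5024 + 10111) - 4591) + (-57 + 93)*71 = (5087 - 4591) + 36*71 = 496 + 2556 = 3052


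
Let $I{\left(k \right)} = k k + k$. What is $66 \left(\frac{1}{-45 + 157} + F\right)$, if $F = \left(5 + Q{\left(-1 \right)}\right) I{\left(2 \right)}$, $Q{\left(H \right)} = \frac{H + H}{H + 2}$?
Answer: $\frac{66561}{56} \approx 1188.6$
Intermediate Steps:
$Q{\left(H \right)} = \frac{2 H}{2 + H}$
$I{\left(k \right)} = k + k^{2}$ ($I{\left(k \right)} = k^{2} + k = k + k^{2}$)
$F = 18$ ($F = \left(5 + 2 \left(-1\right) \frac{1}{2 - 1}\right) 2 \left(1 + 2\right) = \left(5 + 2 \left(-1\right) 1^{-1}\right) 2 \cdot 3 = \left(5 + 2 \left(-1\right) 1\right) 6 = \left(5 - 2\right) 6 = 3 \cdot 6 = 18$)
$66 \left(\frac{1}{-45 + 157} + F\right) = 66 \left(\frac{1}{-45 + 157} + 18\right) = 66 \left(\frac{1}{112} + 18\right) = 66 \cdot \frac{2017}{112} = \frac{66561}{56}$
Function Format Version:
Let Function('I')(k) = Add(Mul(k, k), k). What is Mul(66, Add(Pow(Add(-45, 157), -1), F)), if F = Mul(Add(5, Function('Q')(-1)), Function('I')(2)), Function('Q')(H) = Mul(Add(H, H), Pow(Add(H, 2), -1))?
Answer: Rational(66561, 56) ≈ 1188.6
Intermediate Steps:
Function('Q')(H) = Mul(2, H, Pow(Add(2, H), -1)) (Function('Q')(H) = Mul(Mul(2, H), Pow(Add(2, H), -1)) = Mul(2, H, Pow(Add(2, H), -1)))
Function('I')(k) = Add(k, Pow(k, 2)) (Function('I')(k) = Add(Pow(k, 2), k) = Add(k, Pow(k, 2)))
F = 18 (F = Mul(Add(5, Mul(2, -1, Pow(Add(2, -1), -1))), Mul(2, Add(1, 2))) = Mul(Add(5, Mul(2, -1, Pow(1, -1))), Mul(2, 3)) = Mul(Add(5, Mul(2, -1, 1)), 6) = Mul(Add(5, -2), 6) = Mul(3, 6) = 18)
Mul(66, Add(Pow(Add(-45, 157), -1), F)) = Mul(66, Add(Pow(Add(-45, 157), -1), 18)) = Mul(66, Add(Pow(112, -1), 18)) = Mul(66, Add(Rational(1, 112), 18)) = Mul(66, Rational(2017, 112)) = Rational(66561, 56)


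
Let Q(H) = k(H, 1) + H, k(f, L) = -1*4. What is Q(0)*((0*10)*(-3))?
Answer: 0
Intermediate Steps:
k(f, L) = -4
Q(H) = -4 + H
Q(0)*((0*10)*(-3)) = (-4 + 0)*((0*10)*(-3)) = -0*(-3) = -4*0 = 0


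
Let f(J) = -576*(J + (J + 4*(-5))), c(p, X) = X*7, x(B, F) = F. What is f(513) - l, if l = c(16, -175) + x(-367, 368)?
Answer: -578599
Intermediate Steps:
c(p, X) = 7*X
l = -857 (l = 7*(-175) + 368 = -1225 + 368 = -857)
f(J) = 11520 - 1152*J (f(J) = -576*(J + (J - 20)) = -576*(J + (-20 + J)) = -576*(-20 + 2*J) = 11520 - 1152*J)
f(513) - l = (11520 - 1152*513) - 1*(-857) = (11520 - 590976) + 857 = -579456 + 857 = -578599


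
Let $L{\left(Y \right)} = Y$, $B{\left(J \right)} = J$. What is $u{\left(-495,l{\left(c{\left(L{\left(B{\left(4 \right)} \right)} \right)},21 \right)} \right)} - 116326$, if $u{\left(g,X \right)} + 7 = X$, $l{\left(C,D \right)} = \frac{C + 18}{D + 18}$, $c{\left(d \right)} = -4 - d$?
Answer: $- \frac{4536977}{39} \approx -1.1633 \cdot 10^{5}$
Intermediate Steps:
$l{\left(C,D \right)} = \frac{18 + C}{18 + D}$
$u{\left(g,X \right)} = -7 + X$
$u{\left(-495,l{\left(c{\left(L{\left(B{\left(4 \right)} \right)} \right)},21 \right)} \right)} - 116326 = \left(-7 + \frac{18 - 8}{18 + 21}\right) - 116326 = \left(-7 + \frac{18 - 8}{39}\right) - 116326 = \left(-7 + \frac{1}{39} \cdot 10\right) - 116326 = \left(-7 + \frac{10}{39}\right) - 116326 = - \frac{263}{39} - 116326 = - \frac{4536977}{39}$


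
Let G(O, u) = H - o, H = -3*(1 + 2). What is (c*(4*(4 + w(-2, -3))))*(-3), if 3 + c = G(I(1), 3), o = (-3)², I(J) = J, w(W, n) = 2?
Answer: 1512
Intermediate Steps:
H = -9 (H = -3*3 = -9)
o = 9
G(O, u) = -18 (G(O, u) = -9 - 1*9 = -9 - 9 = -18)
c = -21 (c = -3 - 18 = -21)
(c*(4*(4 + w(-2, -3))))*(-3) = -84*(4 + 2)*(-3) = -84*6*(-3) = -21*24*(-3) = -504*(-3) = 1512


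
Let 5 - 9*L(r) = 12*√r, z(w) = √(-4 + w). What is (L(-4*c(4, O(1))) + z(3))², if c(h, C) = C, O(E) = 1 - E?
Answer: -56/81 + 10*I/9 ≈ -0.69136 + 1.1111*I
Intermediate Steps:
L(r) = 5/9 - 4*√r/3
(L(-4*c(4, O(1))) + z(3))² = ((5/9 - 4*2*I*√(1 - 1*1)/3) + √(-4 + 3))² = ((5/9 - 4*2*I*√(1 - 1)/3) + √(-1))² = ((5/9 - 4*√(-4*0)/3) + I)² = ((5/9 - 4*√0/3) + I)² = ((5/9 - 4/3*0) + I)² = ((5/9 + 0) + I)² = (5/9 + I)²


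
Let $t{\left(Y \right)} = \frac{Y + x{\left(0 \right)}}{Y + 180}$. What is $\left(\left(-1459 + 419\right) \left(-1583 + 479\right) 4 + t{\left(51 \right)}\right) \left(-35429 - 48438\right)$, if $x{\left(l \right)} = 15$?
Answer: $-385170962842$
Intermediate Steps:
$t{\left(Y \right)} = \frac{15 + Y}{180 + Y}$ ($t{\left(Y \right)} = \frac{Y + 15}{Y + 180} = \frac{15 + Y}{180 + Y}$)
$\left(\left(-1459 + 419\right) \left(-1583 + 479\right) 4 + t{\left(51 \right)}\right) \left(-35429 - 48438\right) = \left(\left(-1459 + 419\right) \left(-1583 + 479\right) 4 + \frac{15 + 51}{180 + 51}\right) \left(-35429 - 48438\right) = \left(\left(-1040\right) \left(-1104\right) 4 + \frac{1}{231} \cdot 66\right) \left(-83867\right) = \left(1148160 \cdot 4 + \frac{1}{231} \cdot 66\right) \left(-83867\right) = \left(4592640 + \frac{2}{7}\right) \left(-83867\right) = \frac{32148482}{7} \left(-83867\right) = -385170962842$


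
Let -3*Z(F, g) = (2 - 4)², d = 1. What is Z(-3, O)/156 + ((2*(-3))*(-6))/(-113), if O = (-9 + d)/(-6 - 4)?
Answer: -4325/13221 ≈ -0.32713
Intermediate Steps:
O = ⅘ (O = (-9 + 1)/(-6 - 4) = -8/(-10) = -8*(-⅒) = ⅘ ≈ 0.80000)
Z(F, g) = -4/3 (Z(F, g) = -(2 - 4)²/3 = -⅓*(-2)² = -⅓*4 = -4/3)
Z(-3, O)/156 + ((2*(-3))*(-6))/(-113) = -4/3/156 + ((2*(-3))*(-6))/(-113) = -4/3*1/156 - 6*(-6)*(-1/113) = -1/117 + 36*(-1/113) = -1/117 - 36/113 = -4325/13221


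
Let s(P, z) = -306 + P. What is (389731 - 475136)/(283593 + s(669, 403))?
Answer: -85405/283956 ≈ -0.30077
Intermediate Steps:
(389731 - 475136)/(283593 + s(669, 403)) = (389731 - 475136)/(283593 + (-306 + 669)) = -85405/(283593 + 363) = -85405/283956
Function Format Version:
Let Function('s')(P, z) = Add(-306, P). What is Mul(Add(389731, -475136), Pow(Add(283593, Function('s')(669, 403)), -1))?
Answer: Rational(-85405, 283956) ≈ -0.30077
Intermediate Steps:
Mul(Add(389731, -475136), Pow(Add(283593, Function('s')(669, 403)), -1)) = Mul(Add(389731, -475136), Pow(Add(283593, Add(-306, 669)), -1)) = Mul(-85405, Pow(Add(283593, 363), -1)) = Mul(-85405, Pow(283956, -1)) = Mul(-85405, Rational(1, 283956)) = Rational(-85405, 283956)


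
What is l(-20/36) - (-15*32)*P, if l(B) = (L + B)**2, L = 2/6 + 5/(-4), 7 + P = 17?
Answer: 6223609/1296 ≈ 4802.2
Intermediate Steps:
P = 10 (P = -7 + 17 = 10)
L = -11/12 (L = 2*(1/6) + 5*(-1/4) = 1/3 - 5/4 = -11/12 ≈ -0.91667)
l(B) = (-11/12 + B)**2
l(-20/36) - (-15*32)*P = (-11 + 12*(-20/36))**2/144 - (-15*32)*10 = (-11 + 12*(-20*1/36))**2/144 - (-480)*10 = (-11 + 12*(-5/9))**2/144 - 1*(-4800) = (-11 - 20/3)**2/144 + 4800 = (-53/3)**2/144 + 4800 = (1/144)*(2809/9) + 4800 = 2809/1296 + 4800 = 6223609/1296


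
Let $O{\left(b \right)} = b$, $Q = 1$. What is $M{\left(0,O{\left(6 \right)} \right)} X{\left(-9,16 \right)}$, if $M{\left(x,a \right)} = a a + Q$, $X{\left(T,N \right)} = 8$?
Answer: $296$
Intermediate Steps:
$M{\left(x,a \right)} = 1 + a^{2}$ ($M{\left(x,a \right)} = a a + 1 = a^{2} + 1 = 1 + a^{2}$)
$M{\left(0,O{\left(6 \right)} \right)} X{\left(-9,16 \right)} = \left(1 + 6^{2}\right) 8 = \left(1 + 36\right) 8 = 37 \cdot 8 = 296$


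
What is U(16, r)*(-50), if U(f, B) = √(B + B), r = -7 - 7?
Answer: -100*I*√7 ≈ -264.58*I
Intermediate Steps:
r = -14
U(f, B) = √2*√B (U(f, B) = √(2*B) = √2*√B)
U(16, r)*(-50) = (√2*√(-14))*(-50) = (√2*(I*√14))*(-50) = (2*I*√7)*(-50) = -100*I*√7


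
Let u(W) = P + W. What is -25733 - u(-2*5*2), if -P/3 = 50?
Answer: -25563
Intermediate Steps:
P = -150 (P = -3*50 = -150)
u(W) = -150 + W
-25733 - u(-2*5*2) = -25733 - (-150 - 2*5*2) = -25733 - (-150 - 10*2) = -25733 - (-150 - 20) = -25733 - 1*(-170) = -25733 + 170 = -25563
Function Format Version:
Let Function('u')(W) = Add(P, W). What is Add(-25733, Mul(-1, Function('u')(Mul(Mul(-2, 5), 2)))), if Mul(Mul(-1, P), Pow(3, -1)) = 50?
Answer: -25563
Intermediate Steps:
P = -150 (P = Mul(-3, 50) = -150)
Function('u')(W) = Add(-150, W)
Add(-25733, Mul(-1, Function('u')(Mul(Mul(-2, 5), 2)))) = Add(-25733, Mul(-1, Add(-150, Mul(Mul(-2, 5), 2)))) = Add(-25733, Mul(-1, Add(-150, Mul(-10, 2)))) = Add(-25733, Mul(-1, Add(-150, -20))) = Add(-25733, Mul(-1, -170)) = Add(-25733, 170) = -25563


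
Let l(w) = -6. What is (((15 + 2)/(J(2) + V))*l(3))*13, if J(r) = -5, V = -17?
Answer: 663/11 ≈ 60.273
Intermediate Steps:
(((15 + 2)/(J(2) + V))*l(3))*13 = (((15 + 2)/(-5 - 17))*(-6))*13 = ((17/(-22))*(-6))*13 = ((17*(-1/22))*(-6))*13 = -17/22*(-6)*13 = (51/11)*13 = 663/11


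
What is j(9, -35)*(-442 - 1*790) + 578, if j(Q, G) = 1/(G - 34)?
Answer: 41114/69 ≈ 595.86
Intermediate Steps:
j(Q, G) = 1/(-34 + G)
j(9, -35)*(-442 - 1*790) + 578 = (-442 - 1*790)/(-34 - 35) + 578 = (-442 - 790)/(-69) + 578 = -1/69*(-1232) + 578 = 1232/69 + 578 = 41114/69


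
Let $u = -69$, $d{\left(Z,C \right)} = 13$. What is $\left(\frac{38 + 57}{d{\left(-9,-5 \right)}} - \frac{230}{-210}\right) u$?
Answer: $- \frac{52762}{91} \approx -579.8$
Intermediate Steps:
$\left(\frac{38 + 57}{d{\left(-9,-5 \right)}} - \frac{230}{-210}\right) u = \left(\frac{38 + 57}{13} - \frac{230}{-210}\right) \left(-69\right) = \left(95 \cdot \frac{1}{13} - - \frac{23}{21}\right) \left(-69\right) = \left(\frac{95}{13} + \frac{23}{21}\right) \left(-69\right) = \frac{2294}{273} \left(-69\right) = - \frac{52762}{91}$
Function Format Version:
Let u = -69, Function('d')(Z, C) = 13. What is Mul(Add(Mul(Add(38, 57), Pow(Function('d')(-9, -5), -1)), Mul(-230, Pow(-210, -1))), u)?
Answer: Rational(-52762, 91) ≈ -579.80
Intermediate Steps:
Mul(Add(Mul(Add(38, 57), Pow(Function('d')(-9, -5), -1)), Mul(-230, Pow(-210, -1))), u) = Mul(Add(Mul(Add(38, 57), Pow(13, -1)), Mul(-230, Pow(-210, -1))), -69) = Mul(Add(Mul(95, Rational(1, 13)), Mul(-230, Rational(-1, 210))), -69) = Mul(Add(Rational(95, 13), Rational(23, 21)), -69) = Mul(Rational(2294, 273), -69) = Rational(-52762, 91)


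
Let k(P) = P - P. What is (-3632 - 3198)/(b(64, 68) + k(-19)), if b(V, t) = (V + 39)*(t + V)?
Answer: -3415/6798 ≈ -0.50235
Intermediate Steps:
k(P) = 0
b(V, t) = (39 + V)*(V + t)
(-3632 - 3198)/(b(64, 68) + k(-19)) = (-3632 - 3198)/((64² + 39*64 + 39*68 + 64*68) + 0) = -6830/((4096 + 2496 + 2652 + 4352) + 0) = -6830/(13596 + 0) = -6830/13596 = -6830*1/13596 = -3415/6798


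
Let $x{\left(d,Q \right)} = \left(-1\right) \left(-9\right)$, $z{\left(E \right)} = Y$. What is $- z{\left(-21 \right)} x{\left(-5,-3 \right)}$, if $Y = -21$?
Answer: $189$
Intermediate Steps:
$z{\left(E \right)} = -21$
$x{\left(d,Q \right)} = 9$
$- z{\left(-21 \right)} x{\left(-5,-3 \right)} = - \left(-21\right) 9 = \left(-1\right) \left(-189\right) = 189$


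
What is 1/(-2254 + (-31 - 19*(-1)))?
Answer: -1/2266 ≈ -0.00044131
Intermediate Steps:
1/(-2254 + (-31 - 19*(-1))) = 1/(-2254 + (-31 + 19)) = 1/(-2254 - 12) = 1/(-2266) = -1/2266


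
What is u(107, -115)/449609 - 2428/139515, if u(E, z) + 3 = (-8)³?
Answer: -1163500877/62727199635 ≈ -0.018549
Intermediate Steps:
u(E, z) = -515 (u(E, z) = -3 + (-8)³ = -3 - 512 = -515)
u(107, -115)/449609 - 2428/139515 = -515/449609 - 2428/139515 = -1163500877/62727199635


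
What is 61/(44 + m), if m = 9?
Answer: 61/53 ≈ 1.1509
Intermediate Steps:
61/(44 + m) = 61/(44 + 9) = 61/53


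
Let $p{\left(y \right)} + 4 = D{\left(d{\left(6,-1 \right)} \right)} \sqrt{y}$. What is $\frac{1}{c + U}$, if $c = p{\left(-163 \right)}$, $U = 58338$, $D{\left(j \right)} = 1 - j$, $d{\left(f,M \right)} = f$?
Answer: $\frac{58334}{3402859631} + \frac{5 i \sqrt{163}}{3402859631} \approx 1.7143 \cdot 10^{-5} + 1.8759 \cdot 10^{-8} i$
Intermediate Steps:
$p{\left(y \right)} = -4 - 5 \sqrt{y}$ ($p{\left(y \right)} = -4 + \left(1 - 6\right) \sqrt{y} = -4 - 5 \sqrt{y}$)
$c = -4 - 5 i \sqrt{163}$ ($c = -4 - 5 \sqrt{-163} = -4 - 5 i \sqrt{163} \approx -4.0 - 63.836 i$)
$\frac{1}{c + U} = \frac{1}{\left(-4 - 5 i \sqrt{163}\right) + 58338} = \frac{1}{58334 - 5 i \sqrt{163}}$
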